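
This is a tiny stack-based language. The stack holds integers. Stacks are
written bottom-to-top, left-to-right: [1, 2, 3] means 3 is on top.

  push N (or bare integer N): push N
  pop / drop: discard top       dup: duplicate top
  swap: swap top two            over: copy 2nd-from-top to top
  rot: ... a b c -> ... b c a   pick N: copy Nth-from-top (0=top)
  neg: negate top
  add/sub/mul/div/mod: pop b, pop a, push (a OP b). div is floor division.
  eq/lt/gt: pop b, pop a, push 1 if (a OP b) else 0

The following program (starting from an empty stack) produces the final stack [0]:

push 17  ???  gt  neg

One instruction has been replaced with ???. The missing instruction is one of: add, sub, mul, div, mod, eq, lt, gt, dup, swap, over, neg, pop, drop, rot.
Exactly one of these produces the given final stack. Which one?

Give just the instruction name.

Answer: dup

Derivation:
Stack before ???: [17]
Stack after ???:  [17, 17]
The instruction that transforms [17] -> [17, 17] is: dup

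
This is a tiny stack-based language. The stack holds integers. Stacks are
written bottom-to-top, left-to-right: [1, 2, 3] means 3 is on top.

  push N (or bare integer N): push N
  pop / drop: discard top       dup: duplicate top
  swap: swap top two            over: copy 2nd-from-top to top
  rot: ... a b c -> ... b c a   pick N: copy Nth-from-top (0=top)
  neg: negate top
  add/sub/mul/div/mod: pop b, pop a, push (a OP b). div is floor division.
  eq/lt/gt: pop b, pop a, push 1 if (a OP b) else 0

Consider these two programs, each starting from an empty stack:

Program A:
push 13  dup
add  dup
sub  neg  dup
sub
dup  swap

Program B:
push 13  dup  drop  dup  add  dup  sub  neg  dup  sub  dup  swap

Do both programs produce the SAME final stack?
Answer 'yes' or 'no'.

Answer: yes

Derivation:
Program A trace:
  After 'push 13': [13]
  After 'dup': [13, 13]
  After 'add': [26]
  After 'dup': [26, 26]
  After 'sub': [0]
  After 'neg': [0]
  After 'dup': [0, 0]
  After 'sub': [0]
  After 'dup': [0, 0]
  After 'swap': [0, 0]
Program A final stack: [0, 0]

Program B trace:
  After 'push 13': [13]
  After 'dup': [13, 13]
  After 'drop': [13]
  After 'dup': [13, 13]
  After 'add': [26]
  After 'dup': [26, 26]
  After 'sub': [0]
  After 'neg': [0]
  After 'dup': [0, 0]
  After 'sub': [0]
  After 'dup': [0, 0]
  After 'swap': [0, 0]
Program B final stack: [0, 0]
Same: yes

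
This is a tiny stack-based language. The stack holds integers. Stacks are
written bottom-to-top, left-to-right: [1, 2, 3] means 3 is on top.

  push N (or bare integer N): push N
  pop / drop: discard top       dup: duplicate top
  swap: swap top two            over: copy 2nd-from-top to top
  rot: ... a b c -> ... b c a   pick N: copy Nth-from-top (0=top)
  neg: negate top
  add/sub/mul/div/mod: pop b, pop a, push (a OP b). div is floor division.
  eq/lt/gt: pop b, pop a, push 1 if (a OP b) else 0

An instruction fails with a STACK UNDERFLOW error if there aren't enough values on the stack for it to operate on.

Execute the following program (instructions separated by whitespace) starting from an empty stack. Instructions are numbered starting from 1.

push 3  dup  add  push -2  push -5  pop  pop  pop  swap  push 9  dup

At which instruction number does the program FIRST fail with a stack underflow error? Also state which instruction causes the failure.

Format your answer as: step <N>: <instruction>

Step 1 ('push 3'): stack = [3], depth = 1
Step 2 ('dup'): stack = [3, 3], depth = 2
Step 3 ('add'): stack = [6], depth = 1
Step 4 ('push -2'): stack = [6, -2], depth = 2
Step 5 ('push -5'): stack = [6, -2, -5], depth = 3
Step 6 ('pop'): stack = [6, -2], depth = 2
Step 7 ('pop'): stack = [6], depth = 1
Step 8 ('pop'): stack = [], depth = 0
Step 9 ('swap'): needs 2 value(s) but depth is 0 — STACK UNDERFLOW

Answer: step 9: swap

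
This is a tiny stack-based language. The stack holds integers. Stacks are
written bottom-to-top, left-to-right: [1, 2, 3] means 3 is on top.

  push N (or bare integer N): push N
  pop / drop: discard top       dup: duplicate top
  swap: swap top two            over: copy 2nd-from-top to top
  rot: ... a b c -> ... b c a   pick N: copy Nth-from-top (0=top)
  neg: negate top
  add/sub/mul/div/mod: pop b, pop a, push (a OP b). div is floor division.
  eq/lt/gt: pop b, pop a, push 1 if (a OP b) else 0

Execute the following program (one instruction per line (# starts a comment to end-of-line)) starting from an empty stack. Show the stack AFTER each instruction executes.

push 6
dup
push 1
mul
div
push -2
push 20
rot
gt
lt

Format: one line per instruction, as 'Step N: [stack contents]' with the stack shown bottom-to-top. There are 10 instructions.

Step 1: [6]
Step 2: [6, 6]
Step 3: [6, 6, 1]
Step 4: [6, 6]
Step 5: [1]
Step 6: [1, -2]
Step 7: [1, -2, 20]
Step 8: [-2, 20, 1]
Step 9: [-2, 1]
Step 10: [1]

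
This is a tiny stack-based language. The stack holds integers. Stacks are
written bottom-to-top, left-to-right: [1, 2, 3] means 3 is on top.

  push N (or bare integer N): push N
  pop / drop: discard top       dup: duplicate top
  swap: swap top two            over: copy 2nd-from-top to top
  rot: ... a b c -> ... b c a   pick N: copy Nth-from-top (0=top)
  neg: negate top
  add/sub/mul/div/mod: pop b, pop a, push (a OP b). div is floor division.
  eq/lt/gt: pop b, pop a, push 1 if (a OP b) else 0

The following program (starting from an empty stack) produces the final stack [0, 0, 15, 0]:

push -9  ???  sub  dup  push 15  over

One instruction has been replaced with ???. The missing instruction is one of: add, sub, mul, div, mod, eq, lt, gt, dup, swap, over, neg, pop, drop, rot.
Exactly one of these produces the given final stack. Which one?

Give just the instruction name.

Stack before ???: [-9]
Stack after ???:  [-9, -9]
The instruction that transforms [-9] -> [-9, -9] is: dup

Answer: dup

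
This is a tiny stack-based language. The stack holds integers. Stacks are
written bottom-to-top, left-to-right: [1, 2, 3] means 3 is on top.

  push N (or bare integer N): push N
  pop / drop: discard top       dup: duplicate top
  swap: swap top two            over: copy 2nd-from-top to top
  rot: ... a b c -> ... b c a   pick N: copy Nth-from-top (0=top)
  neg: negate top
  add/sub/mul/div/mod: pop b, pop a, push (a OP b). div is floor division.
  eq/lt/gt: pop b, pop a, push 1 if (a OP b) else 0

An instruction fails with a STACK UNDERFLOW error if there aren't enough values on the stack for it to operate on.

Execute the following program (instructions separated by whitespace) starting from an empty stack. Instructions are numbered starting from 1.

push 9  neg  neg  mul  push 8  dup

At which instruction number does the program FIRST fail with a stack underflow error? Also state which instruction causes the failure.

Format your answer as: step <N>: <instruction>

Answer: step 4: mul

Derivation:
Step 1 ('push 9'): stack = [9], depth = 1
Step 2 ('neg'): stack = [-9], depth = 1
Step 3 ('neg'): stack = [9], depth = 1
Step 4 ('mul'): needs 2 value(s) but depth is 1 — STACK UNDERFLOW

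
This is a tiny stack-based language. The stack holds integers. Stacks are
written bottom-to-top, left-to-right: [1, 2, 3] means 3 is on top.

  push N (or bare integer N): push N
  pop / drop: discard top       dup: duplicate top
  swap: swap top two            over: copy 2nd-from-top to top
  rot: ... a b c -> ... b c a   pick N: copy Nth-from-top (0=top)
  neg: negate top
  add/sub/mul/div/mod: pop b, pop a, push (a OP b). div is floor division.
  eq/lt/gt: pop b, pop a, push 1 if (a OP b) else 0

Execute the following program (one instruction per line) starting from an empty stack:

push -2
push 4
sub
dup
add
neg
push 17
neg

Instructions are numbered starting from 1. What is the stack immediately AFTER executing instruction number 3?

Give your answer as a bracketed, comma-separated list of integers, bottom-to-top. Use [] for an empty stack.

Answer: [-6]

Derivation:
Step 1 ('push -2'): [-2]
Step 2 ('push 4'): [-2, 4]
Step 3 ('sub'): [-6]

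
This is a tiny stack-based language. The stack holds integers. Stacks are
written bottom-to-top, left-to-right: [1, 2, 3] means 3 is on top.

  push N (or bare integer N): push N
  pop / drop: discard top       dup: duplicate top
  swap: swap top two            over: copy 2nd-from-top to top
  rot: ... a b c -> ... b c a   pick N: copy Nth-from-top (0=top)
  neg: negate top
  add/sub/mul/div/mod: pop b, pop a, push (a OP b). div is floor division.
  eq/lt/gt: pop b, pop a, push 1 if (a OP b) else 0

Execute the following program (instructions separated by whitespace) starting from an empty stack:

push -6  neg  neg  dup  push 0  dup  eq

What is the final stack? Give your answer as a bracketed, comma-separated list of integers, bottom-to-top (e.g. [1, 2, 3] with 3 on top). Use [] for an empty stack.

After 'push -6': [-6]
After 'neg': [6]
After 'neg': [-6]
After 'dup': [-6, -6]
After 'push 0': [-6, -6, 0]
After 'dup': [-6, -6, 0, 0]
After 'eq': [-6, -6, 1]

Answer: [-6, -6, 1]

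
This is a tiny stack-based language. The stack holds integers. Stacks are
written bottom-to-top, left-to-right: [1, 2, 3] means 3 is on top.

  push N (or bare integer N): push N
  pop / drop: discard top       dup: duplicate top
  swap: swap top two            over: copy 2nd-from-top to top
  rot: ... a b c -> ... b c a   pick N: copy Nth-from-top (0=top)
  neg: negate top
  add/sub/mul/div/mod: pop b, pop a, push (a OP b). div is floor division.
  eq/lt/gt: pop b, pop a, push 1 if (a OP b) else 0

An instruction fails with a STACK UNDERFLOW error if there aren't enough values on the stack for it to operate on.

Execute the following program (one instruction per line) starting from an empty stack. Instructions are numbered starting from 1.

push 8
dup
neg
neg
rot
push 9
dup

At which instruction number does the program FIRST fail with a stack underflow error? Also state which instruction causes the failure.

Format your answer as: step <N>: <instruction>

Step 1 ('push 8'): stack = [8], depth = 1
Step 2 ('dup'): stack = [8, 8], depth = 2
Step 3 ('neg'): stack = [8, -8], depth = 2
Step 4 ('neg'): stack = [8, 8], depth = 2
Step 5 ('rot'): needs 3 value(s) but depth is 2 — STACK UNDERFLOW

Answer: step 5: rot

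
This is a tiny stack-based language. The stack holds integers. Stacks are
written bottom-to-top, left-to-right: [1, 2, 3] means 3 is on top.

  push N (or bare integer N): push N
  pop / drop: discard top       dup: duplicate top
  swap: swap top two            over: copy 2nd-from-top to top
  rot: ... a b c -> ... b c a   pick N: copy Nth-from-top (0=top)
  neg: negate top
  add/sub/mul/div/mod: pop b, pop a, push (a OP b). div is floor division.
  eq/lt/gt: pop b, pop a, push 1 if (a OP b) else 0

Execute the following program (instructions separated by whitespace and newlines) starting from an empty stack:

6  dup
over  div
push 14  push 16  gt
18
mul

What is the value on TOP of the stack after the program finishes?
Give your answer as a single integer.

After 'push 6': [6]
After 'dup': [6, 6]
After 'over': [6, 6, 6]
After 'div': [6, 1]
After 'push 14': [6, 1, 14]
After 'push 16': [6, 1, 14, 16]
After 'gt': [6, 1, 0]
After 'push 18': [6, 1, 0, 18]
After 'mul': [6, 1, 0]

Answer: 0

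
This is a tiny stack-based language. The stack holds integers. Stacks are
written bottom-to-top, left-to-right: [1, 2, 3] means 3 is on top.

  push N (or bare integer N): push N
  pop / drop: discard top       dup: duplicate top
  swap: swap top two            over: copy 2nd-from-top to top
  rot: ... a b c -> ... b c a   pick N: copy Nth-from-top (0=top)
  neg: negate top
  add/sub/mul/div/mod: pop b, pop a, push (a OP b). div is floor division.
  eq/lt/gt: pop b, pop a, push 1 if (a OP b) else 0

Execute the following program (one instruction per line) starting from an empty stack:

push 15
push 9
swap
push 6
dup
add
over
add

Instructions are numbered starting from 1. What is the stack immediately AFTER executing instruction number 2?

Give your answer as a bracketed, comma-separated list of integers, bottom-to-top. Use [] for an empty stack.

Answer: [15, 9]

Derivation:
Step 1 ('push 15'): [15]
Step 2 ('push 9'): [15, 9]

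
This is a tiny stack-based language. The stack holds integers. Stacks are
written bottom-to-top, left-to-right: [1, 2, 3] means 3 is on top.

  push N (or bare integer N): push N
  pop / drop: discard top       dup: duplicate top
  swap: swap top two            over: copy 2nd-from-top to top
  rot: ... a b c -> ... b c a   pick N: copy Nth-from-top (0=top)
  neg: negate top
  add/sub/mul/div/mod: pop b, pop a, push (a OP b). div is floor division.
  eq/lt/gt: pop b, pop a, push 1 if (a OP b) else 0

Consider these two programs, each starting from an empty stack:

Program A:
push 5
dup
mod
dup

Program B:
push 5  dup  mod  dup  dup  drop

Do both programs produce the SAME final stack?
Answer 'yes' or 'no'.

Program A trace:
  After 'push 5': [5]
  After 'dup': [5, 5]
  After 'mod': [0]
  After 'dup': [0, 0]
Program A final stack: [0, 0]

Program B trace:
  After 'push 5': [5]
  After 'dup': [5, 5]
  After 'mod': [0]
  After 'dup': [0, 0]
  After 'dup': [0, 0, 0]
  After 'drop': [0, 0]
Program B final stack: [0, 0]
Same: yes

Answer: yes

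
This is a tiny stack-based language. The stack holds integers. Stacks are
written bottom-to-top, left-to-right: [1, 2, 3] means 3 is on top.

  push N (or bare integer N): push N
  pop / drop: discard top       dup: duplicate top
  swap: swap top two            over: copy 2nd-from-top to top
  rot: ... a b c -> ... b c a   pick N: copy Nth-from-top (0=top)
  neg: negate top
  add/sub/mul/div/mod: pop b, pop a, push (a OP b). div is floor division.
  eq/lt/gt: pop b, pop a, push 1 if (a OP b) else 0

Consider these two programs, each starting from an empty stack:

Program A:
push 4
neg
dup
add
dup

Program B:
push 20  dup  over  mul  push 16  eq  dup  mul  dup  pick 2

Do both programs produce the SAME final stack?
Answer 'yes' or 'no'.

Program A trace:
  After 'push 4': [4]
  After 'neg': [-4]
  After 'dup': [-4, -4]
  After 'add': [-8]
  After 'dup': [-8, -8]
Program A final stack: [-8, -8]

Program B trace:
  After 'push 20': [20]
  After 'dup': [20, 20]
  After 'over': [20, 20, 20]
  After 'mul': [20, 400]
  After 'push 16': [20, 400, 16]
  After 'eq': [20, 0]
  After 'dup': [20, 0, 0]
  After 'mul': [20, 0]
  After 'dup': [20, 0, 0]
  After 'pick 2': [20, 0, 0, 20]
Program B final stack: [20, 0, 0, 20]
Same: no

Answer: no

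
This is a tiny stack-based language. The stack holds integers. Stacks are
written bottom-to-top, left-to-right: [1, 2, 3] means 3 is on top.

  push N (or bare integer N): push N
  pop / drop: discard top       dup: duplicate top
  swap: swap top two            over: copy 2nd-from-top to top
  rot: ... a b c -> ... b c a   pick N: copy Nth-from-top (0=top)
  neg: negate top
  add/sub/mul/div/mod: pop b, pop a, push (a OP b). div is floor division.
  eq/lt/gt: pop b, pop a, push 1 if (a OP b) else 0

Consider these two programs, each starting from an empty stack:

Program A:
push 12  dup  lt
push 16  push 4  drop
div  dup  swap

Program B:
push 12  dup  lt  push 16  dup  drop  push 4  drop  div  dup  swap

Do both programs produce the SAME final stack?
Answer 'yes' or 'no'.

Answer: yes

Derivation:
Program A trace:
  After 'push 12': [12]
  After 'dup': [12, 12]
  After 'lt': [0]
  After 'push 16': [0, 16]
  After 'push 4': [0, 16, 4]
  After 'drop': [0, 16]
  After 'div': [0]
  After 'dup': [0, 0]
  After 'swap': [0, 0]
Program A final stack: [0, 0]

Program B trace:
  After 'push 12': [12]
  After 'dup': [12, 12]
  After 'lt': [0]
  After 'push 16': [0, 16]
  After 'dup': [0, 16, 16]
  After 'drop': [0, 16]
  After 'push 4': [0, 16, 4]
  After 'drop': [0, 16]
  After 'div': [0]
  After 'dup': [0, 0]
  After 'swap': [0, 0]
Program B final stack: [0, 0]
Same: yes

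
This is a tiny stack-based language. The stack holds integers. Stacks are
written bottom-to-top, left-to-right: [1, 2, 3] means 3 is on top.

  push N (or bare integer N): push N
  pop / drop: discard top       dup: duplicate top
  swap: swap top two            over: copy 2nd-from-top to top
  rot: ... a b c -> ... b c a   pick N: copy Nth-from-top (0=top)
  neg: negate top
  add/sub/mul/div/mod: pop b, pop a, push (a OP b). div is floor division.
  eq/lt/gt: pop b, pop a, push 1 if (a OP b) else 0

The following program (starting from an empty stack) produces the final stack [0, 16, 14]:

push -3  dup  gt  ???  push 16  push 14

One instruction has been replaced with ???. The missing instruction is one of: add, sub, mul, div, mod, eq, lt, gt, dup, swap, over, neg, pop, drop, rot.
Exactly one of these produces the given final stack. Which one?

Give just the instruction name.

Answer: neg

Derivation:
Stack before ???: [0]
Stack after ???:  [0]
The instruction that transforms [0] -> [0] is: neg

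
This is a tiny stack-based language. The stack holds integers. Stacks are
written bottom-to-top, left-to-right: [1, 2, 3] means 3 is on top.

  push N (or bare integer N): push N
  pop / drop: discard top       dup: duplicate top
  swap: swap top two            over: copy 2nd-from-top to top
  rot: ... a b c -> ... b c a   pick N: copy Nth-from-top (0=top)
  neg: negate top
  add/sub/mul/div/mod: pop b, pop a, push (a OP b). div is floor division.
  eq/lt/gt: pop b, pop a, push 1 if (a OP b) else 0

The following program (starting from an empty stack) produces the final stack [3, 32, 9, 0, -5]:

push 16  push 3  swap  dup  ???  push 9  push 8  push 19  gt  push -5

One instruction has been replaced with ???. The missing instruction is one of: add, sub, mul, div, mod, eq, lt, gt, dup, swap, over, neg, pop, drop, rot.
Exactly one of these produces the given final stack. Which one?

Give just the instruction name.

Stack before ???: [3, 16, 16]
Stack after ???:  [3, 32]
The instruction that transforms [3, 16, 16] -> [3, 32] is: add

Answer: add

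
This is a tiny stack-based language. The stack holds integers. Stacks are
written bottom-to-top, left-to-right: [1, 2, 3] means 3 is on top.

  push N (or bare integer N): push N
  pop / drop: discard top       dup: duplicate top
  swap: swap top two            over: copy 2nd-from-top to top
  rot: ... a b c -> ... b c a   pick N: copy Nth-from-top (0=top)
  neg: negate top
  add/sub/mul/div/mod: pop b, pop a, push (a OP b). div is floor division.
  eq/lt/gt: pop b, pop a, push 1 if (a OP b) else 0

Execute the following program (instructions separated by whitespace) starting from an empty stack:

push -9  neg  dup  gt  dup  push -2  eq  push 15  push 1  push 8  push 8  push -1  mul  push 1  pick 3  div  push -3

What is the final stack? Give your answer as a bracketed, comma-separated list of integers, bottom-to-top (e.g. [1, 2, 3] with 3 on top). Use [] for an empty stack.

After 'push -9': [-9]
After 'neg': [9]
After 'dup': [9, 9]
After 'gt': [0]
After 'dup': [0, 0]
After 'push -2': [0, 0, -2]
After 'eq': [0, 0]
After 'push 15': [0, 0, 15]
After 'push 1': [0, 0, 15, 1]
After 'push 8': [0, 0, 15, 1, 8]
After 'push 8': [0, 0, 15, 1, 8, 8]
After 'push -1': [0, 0, 15, 1, 8, 8, -1]
After 'mul': [0, 0, 15, 1, 8, -8]
After 'push 1': [0, 0, 15, 1, 8, -8, 1]
After 'pick 3': [0, 0, 15, 1, 8, -8, 1, 1]
After 'div': [0, 0, 15, 1, 8, -8, 1]
After 'push -3': [0, 0, 15, 1, 8, -8, 1, -3]

Answer: [0, 0, 15, 1, 8, -8, 1, -3]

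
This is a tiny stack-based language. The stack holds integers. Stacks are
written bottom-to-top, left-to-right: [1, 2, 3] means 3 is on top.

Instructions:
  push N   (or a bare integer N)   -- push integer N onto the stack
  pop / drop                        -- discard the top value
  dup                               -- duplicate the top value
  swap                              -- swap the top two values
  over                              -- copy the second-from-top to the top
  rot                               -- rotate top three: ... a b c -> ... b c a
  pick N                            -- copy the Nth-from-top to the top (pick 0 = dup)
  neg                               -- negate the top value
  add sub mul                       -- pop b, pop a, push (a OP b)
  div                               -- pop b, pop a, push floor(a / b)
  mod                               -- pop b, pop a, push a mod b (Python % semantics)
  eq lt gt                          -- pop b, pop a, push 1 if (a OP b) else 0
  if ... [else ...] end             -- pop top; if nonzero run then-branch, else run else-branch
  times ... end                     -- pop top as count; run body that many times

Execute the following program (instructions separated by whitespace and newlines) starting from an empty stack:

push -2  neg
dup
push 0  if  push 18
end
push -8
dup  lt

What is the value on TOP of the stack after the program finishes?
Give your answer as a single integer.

After 'push -2': [-2]
After 'neg': [2]
After 'dup': [2, 2]
After 'push 0': [2, 2, 0]
After 'if': [2, 2]
After 'push -8': [2, 2, -8]
After 'dup': [2, 2, -8, -8]
After 'lt': [2, 2, 0]

Answer: 0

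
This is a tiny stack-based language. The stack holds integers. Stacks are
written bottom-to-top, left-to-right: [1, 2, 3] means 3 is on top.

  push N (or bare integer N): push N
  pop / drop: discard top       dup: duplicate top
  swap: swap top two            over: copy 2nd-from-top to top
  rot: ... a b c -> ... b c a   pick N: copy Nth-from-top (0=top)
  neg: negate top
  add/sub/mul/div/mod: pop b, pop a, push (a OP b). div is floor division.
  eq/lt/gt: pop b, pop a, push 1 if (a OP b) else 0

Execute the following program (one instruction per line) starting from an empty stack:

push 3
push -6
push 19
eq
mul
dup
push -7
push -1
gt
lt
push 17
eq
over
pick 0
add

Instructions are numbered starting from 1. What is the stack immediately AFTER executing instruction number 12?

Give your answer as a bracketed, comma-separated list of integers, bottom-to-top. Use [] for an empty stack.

Step 1 ('push 3'): [3]
Step 2 ('push -6'): [3, -6]
Step 3 ('push 19'): [3, -6, 19]
Step 4 ('eq'): [3, 0]
Step 5 ('mul'): [0]
Step 6 ('dup'): [0, 0]
Step 7 ('push -7'): [0, 0, -7]
Step 8 ('push -1'): [0, 0, -7, -1]
Step 9 ('gt'): [0, 0, 0]
Step 10 ('lt'): [0, 0]
Step 11 ('push 17'): [0, 0, 17]
Step 12 ('eq'): [0, 0]

Answer: [0, 0]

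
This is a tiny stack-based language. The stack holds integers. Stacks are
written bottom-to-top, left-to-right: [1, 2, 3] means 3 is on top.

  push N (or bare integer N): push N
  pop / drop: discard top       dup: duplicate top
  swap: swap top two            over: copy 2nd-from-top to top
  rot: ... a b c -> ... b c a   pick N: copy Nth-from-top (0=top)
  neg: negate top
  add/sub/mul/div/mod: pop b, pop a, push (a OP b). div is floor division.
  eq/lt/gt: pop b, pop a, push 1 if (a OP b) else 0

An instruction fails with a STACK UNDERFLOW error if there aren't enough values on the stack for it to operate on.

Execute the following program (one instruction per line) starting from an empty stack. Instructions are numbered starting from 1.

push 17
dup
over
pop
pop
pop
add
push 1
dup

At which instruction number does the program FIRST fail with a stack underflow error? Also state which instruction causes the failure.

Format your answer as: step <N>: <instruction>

Step 1 ('push 17'): stack = [17], depth = 1
Step 2 ('dup'): stack = [17, 17], depth = 2
Step 3 ('over'): stack = [17, 17, 17], depth = 3
Step 4 ('pop'): stack = [17, 17], depth = 2
Step 5 ('pop'): stack = [17], depth = 1
Step 6 ('pop'): stack = [], depth = 0
Step 7 ('add'): needs 2 value(s) but depth is 0 — STACK UNDERFLOW

Answer: step 7: add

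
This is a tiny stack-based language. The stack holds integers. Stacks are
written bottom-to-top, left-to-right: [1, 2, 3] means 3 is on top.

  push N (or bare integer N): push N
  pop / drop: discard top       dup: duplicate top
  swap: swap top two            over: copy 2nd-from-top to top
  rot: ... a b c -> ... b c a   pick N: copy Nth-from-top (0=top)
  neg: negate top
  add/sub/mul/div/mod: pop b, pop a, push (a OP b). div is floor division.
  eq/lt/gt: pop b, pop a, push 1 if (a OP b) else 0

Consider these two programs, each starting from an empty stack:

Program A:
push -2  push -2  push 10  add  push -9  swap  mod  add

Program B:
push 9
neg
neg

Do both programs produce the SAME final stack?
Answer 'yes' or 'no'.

Answer: no

Derivation:
Program A trace:
  After 'push -2': [-2]
  After 'push -2': [-2, -2]
  After 'push 10': [-2, -2, 10]
  After 'add': [-2, 8]
  After 'push -9': [-2, 8, -9]
  After 'swap': [-2, -9, 8]
  After 'mod': [-2, 7]
  After 'add': [5]
Program A final stack: [5]

Program B trace:
  After 'push 9': [9]
  After 'neg': [-9]
  After 'neg': [9]
Program B final stack: [9]
Same: no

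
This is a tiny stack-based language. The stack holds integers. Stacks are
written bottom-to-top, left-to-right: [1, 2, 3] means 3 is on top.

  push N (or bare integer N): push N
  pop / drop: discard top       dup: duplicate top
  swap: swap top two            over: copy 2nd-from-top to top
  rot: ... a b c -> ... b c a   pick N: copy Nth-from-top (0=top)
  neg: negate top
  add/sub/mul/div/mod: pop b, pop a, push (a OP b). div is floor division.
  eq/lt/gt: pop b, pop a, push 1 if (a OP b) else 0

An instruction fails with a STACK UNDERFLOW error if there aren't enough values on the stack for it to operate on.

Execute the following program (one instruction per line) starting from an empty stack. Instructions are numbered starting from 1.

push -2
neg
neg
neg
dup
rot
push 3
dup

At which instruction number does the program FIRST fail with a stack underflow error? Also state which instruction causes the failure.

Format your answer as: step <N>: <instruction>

Answer: step 6: rot

Derivation:
Step 1 ('push -2'): stack = [-2], depth = 1
Step 2 ('neg'): stack = [2], depth = 1
Step 3 ('neg'): stack = [-2], depth = 1
Step 4 ('neg'): stack = [2], depth = 1
Step 5 ('dup'): stack = [2, 2], depth = 2
Step 6 ('rot'): needs 3 value(s) but depth is 2 — STACK UNDERFLOW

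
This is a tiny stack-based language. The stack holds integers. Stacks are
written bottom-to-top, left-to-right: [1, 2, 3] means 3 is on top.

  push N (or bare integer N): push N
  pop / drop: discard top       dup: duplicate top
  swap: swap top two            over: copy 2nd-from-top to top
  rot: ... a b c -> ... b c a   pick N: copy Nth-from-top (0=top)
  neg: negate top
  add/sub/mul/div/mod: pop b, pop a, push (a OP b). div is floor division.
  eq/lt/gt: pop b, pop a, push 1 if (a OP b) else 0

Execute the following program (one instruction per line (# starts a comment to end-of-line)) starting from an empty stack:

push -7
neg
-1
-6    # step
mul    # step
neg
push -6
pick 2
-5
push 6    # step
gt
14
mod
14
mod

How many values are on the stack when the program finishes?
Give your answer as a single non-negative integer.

Answer: 5

Derivation:
After 'push -7': stack = [-7] (depth 1)
After 'neg': stack = [7] (depth 1)
After 'push -1': stack = [7, -1] (depth 2)
After 'push -6': stack = [7, -1, -6] (depth 3)
After 'mul': stack = [7, 6] (depth 2)
After 'neg': stack = [7, -6] (depth 2)
After 'push -6': stack = [7, -6, -6] (depth 3)
After 'pick 2': stack = [7, -6, -6, 7] (depth 4)
After 'push -5': stack = [7, -6, -6, 7, -5] (depth 5)
After 'push 6': stack = [7, -6, -6, 7, -5, 6] (depth 6)
After 'gt': stack = [7, -6, -6, 7, 0] (depth 5)
After 'push 14': stack = [7, -6, -6, 7, 0, 14] (depth 6)
After 'mod': stack = [7, -6, -6, 7, 0] (depth 5)
After 'push 14': stack = [7, -6, -6, 7, 0, 14] (depth 6)
After 'mod': stack = [7, -6, -6, 7, 0] (depth 5)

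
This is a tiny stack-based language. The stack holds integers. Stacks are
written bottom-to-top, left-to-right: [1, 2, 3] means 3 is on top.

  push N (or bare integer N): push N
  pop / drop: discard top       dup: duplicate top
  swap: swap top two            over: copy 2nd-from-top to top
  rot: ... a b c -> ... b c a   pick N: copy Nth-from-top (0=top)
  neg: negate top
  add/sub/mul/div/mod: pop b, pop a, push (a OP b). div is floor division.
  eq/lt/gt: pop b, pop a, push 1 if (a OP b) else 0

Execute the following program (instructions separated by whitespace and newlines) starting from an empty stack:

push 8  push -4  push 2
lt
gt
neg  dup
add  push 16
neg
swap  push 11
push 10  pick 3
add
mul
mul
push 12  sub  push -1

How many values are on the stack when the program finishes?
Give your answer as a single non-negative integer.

Answer: 3

Derivation:
After 'push 8': stack = [8] (depth 1)
After 'push -4': stack = [8, -4] (depth 2)
After 'push 2': stack = [8, -4, 2] (depth 3)
After 'lt': stack = [8, 1] (depth 2)
After 'gt': stack = [1] (depth 1)
After 'neg': stack = [-1] (depth 1)
After 'dup': stack = [-1, -1] (depth 2)
After 'add': stack = [-2] (depth 1)
After 'push 16': stack = [-2, 16] (depth 2)
After 'neg': stack = [-2, -16] (depth 2)
After 'swap': stack = [-16, -2] (depth 2)
After 'push 11': stack = [-16, -2, 11] (depth 3)
After 'push 10': stack = [-16, -2, 11, 10] (depth 4)
After 'pick 3': stack = [-16, -2, 11, 10, -16] (depth 5)
After 'add': stack = [-16, -2, 11, -6] (depth 4)
After 'mul': stack = [-16, -2, -66] (depth 3)
After 'mul': stack = [-16, 132] (depth 2)
After 'push 12': stack = [-16, 132, 12] (depth 3)
After 'sub': stack = [-16, 120] (depth 2)
After 'push -1': stack = [-16, 120, -1] (depth 3)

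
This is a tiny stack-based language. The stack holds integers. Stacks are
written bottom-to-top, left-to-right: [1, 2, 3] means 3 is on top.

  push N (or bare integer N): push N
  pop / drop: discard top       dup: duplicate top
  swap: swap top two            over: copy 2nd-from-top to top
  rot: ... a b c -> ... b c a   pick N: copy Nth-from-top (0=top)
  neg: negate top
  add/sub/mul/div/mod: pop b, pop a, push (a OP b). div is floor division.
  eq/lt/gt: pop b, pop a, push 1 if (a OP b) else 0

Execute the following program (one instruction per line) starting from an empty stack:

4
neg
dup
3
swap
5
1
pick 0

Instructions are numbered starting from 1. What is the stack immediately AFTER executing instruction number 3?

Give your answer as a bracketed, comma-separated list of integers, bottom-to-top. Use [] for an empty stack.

Step 1 ('4'): [4]
Step 2 ('neg'): [-4]
Step 3 ('dup'): [-4, -4]

Answer: [-4, -4]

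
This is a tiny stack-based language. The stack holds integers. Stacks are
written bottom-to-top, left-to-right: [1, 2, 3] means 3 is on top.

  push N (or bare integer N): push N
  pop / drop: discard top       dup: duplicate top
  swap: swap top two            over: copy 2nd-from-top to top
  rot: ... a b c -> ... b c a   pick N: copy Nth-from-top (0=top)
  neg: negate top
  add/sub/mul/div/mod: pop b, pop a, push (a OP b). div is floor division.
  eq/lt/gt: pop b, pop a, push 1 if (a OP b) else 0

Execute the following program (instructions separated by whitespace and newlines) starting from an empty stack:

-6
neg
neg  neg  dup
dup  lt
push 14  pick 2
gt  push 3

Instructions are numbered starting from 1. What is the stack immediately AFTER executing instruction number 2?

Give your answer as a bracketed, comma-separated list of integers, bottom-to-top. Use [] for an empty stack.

Answer: [6]

Derivation:
Step 1 ('-6'): [-6]
Step 2 ('neg'): [6]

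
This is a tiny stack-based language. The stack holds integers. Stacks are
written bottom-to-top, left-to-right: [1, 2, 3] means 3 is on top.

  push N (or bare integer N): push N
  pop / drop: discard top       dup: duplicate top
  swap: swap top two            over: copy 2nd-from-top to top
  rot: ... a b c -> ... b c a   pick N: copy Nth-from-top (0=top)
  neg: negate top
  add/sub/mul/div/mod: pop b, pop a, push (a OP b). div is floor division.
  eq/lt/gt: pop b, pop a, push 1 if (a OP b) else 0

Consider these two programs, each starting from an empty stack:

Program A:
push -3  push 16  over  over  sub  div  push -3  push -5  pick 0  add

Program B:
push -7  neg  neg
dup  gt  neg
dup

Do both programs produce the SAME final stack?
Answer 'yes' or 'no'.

Answer: no

Derivation:
Program A trace:
  After 'push -3': [-3]
  After 'push 16': [-3, 16]
  After 'over': [-3, 16, -3]
  After 'over': [-3, 16, -3, 16]
  After 'sub': [-3, 16, -19]
  After 'div': [-3, -1]
  After 'push -3': [-3, -1, -3]
  After 'push -5': [-3, -1, -3, -5]
  After 'pick 0': [-3, -1, -3, -5, -5]
  After 'add': [-3, -1, -3, -10]
Program A final stack: [-3, -1, -3, -10]

Program B trace:
  After 'push -7': [-7]
  After 'neg': [7]
  After 'neg': [-7]
  After 'dup': [-7, -7]
  After 'gt': [0]
  After 'neg': [0]
  After 'dup': [0, 0]
Program B final stack: [0, 0]
Same: no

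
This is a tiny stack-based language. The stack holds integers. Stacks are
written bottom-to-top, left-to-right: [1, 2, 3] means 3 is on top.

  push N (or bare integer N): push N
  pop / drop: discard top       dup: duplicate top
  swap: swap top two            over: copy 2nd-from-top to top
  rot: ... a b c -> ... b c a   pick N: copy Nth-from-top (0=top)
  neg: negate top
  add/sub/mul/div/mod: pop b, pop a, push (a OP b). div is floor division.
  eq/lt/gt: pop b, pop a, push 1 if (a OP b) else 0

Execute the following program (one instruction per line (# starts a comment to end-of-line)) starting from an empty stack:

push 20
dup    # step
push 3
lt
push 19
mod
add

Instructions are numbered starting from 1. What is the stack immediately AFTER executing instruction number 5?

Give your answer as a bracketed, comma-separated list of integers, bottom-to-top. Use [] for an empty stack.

Answer: [20, 0, 19]

Derivation:
Step 1 ('push 20'): [20]
Step 2 ('dup'): [20, 20]
Step 3 ('push 3'): [20, 20, 3]
Step 4 ('lt'): [20, 0]
Step 5 ('push 19'): [20, 0, 19]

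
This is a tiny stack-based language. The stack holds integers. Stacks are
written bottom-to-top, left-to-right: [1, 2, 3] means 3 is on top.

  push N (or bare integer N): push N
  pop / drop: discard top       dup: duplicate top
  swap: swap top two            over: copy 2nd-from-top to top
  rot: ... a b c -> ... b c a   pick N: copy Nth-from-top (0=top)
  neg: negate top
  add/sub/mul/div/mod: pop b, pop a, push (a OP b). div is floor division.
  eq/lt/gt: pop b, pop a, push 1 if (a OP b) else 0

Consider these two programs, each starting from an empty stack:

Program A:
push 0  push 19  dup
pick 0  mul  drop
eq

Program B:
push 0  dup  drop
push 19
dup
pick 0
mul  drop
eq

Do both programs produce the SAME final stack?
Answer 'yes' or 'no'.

Program A trace:
  After 'push 0': [0]
  After 'push 19': [0, 19]
  After 'dup': [0, 19, 19]
  After 'pick 0': [0, 19, 19, 19]
  After 'mul': [0, 19, 361]
  After 'drop': [0, 19]
  After 'eq': [0]
Program A final stack: [0]

Program B trace:
  After 'push 0': [0]
  After 'dup': [0, 0]
  After 'drop': [0]
  After 'push 19': [0, 19]
  After 'dup': [0, 19, 19]
  After 'pick 0': [0, 19, 19, 19]
  After 'mul': [0, 19, 361]
  After 'drop': [0, 19]
  After 'eq': [0]
Program B final stack: [0]
Same: yes

Answer: yes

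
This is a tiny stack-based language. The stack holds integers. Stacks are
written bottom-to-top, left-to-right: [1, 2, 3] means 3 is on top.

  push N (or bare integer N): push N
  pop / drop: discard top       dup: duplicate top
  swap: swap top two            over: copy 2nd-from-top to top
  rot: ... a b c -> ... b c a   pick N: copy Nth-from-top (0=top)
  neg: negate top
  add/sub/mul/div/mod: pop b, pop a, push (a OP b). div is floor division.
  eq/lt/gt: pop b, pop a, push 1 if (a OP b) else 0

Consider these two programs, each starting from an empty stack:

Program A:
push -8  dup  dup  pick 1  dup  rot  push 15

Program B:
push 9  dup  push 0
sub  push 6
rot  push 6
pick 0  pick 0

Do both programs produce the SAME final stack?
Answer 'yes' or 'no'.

Answer: no

Derivation:
Program A trace:
  After 'push -8': [-8]
  After 'dup': [-8, -8]
  After 'dup': [-8, -8, -8]
  After 'pick 1': [-8, -8, -8, -8]
  After 'dup': [-8, -8, -8, -8, -8]
  After 'rot': [-8, -8, -8, -8, -8]
  After 'push 15': [-8, -8, -8, -8, -8, 15]
Program A final stack: [-8, -8, -8, -8, -8, 15]

Program B trace:
  After 'push 9': [9]
  After 'dup': [9, 9]
  After 'push 0': [9, 9, 0]
  After 'sub': [9, 9]
  After 'push 6': [9, 9, 6]
  After 'rot': [9, 6, 9]
  After 'push 6': [9, 6, 9, 6]
  After 'pick 0': [9, 6, 9, 6, 6]
  After 'pick 0': [9, 6, 9, 6, 6, 6]
Program B final stack: [9, 6, 9, 6, 6, 6]
Same: no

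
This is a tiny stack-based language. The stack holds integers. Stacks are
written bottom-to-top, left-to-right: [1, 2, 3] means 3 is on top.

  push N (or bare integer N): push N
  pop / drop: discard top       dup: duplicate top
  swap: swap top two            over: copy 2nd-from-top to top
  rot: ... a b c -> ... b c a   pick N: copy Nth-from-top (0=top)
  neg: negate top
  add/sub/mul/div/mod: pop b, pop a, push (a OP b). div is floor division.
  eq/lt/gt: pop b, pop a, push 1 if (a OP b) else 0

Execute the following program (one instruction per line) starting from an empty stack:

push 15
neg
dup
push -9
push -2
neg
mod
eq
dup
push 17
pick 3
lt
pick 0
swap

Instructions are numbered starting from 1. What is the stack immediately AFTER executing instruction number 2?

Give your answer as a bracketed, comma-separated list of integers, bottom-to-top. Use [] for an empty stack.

Step 1 ('push 15'): [15]
Step 2 ('neg'): [-15]

Answer: [-15]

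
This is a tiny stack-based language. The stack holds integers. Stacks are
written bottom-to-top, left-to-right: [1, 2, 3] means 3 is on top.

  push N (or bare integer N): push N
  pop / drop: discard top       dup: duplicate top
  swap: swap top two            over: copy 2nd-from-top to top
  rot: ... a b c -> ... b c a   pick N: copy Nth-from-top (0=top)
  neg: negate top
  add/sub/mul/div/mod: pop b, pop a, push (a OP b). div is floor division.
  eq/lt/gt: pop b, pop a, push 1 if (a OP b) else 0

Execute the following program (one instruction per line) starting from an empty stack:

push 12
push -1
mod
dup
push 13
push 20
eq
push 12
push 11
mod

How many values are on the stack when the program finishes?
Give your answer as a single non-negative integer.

Answer: 4

Derivation:
After 'push 12': stack = [12] (depth 1)
After 'push -1': stack = [12, -1] (depth 2)
After 'mod': stack = [0] (depth 1)
After 'dup': stack = [0, 0] (depth 2)
After 'push 13': stack = [0, 0, 13] (depth 3)
After 'push 20': stack = [0, 0, 13, 20] (depth 4)
After 'eq': stack = [0, 0, 0] (depth 3)
After 'push 12': stack = [0, 0, 0, 12] (depth 4)
After 'push 11': stack = [0, 0, 0, 12, 11] (depth 5)
After 'mod': stack = [0, 0, 0, 1] (depth 4)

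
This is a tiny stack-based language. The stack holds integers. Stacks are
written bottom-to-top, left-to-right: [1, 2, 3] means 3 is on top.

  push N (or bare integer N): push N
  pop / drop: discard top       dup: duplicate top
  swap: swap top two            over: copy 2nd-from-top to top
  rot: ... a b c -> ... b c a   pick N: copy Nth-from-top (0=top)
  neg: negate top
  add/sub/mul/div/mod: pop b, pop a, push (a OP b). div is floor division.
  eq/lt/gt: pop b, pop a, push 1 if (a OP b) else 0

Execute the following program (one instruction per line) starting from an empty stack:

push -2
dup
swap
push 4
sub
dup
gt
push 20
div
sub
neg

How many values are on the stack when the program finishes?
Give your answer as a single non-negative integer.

After 'push -2': stack = [-2] (depth 1)
After 'dup': stack = [-2, -2] (depth 2)
After 'swap': stack = [-2, -2] (depth 2)
After 'push 4': stack = [-2, -2, 4] (depth 3)
After 'sub': stack = [-2, -6] (depth 2)
After 'dup': stack = [-2, -6, -6] (depth 3)
After 'gt': stack = [-2, 0] (depth 2)
After 'push 20': stack = [-2, 0, 20] (depth 3)
After 'div': stack = [-2, 0] (depth 2)
After 'sub': stack = [-2] (depth 1)
After 'neg': stack = [2] (depth 1)

Answer: 1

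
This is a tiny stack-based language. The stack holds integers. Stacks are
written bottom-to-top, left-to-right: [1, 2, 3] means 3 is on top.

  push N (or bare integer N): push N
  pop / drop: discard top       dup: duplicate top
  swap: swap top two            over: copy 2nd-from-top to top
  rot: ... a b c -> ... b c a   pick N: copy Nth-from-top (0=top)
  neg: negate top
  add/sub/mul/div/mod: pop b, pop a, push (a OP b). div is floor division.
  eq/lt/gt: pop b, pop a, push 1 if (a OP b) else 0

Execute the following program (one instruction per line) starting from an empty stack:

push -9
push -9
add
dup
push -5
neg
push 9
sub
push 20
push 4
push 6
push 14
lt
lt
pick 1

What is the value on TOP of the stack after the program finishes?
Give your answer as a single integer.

After 'push -9': [-9]
After 'push -9': [-9, -9]
After 'add': [-18]
After 'dup': [-18, -18]
After 'push -5': [-18, -18, -5]
After 'neg': [-18, -18, 5]
After 'push 9': [-18, -18, 5, 9]
After 'sub': [-18, -18, -4]
After 'push 20': [-18, -18, -4, 20]
After 'push 4': [-18, -18, -4, 20, 4]
After 'push 6': [-18, -18, -4, 20, 4, 6]
After 'push 14': [-18, -18, -4, 20, 4, 6, 14]
After 'lt': [-18, -18, -4, 20, 4, 1]
After 'lt': [-18, -18, -4, 20, 0]
After 'pick 1': [-18, -18, -4, 20, 0, 20]

Answer: 20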